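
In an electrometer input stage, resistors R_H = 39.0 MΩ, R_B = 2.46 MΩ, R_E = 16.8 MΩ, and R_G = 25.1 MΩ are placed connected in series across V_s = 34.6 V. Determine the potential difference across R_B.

Total series resistance ΣR = 39.0 + 2.46 + 16.8 + 25.1 = 83.36 MΩ.
Voltage divider: V = V_s · (2.460 / 83.36) = 34.6 × 0.02951 = 1.021 V.

V ≈ 1.02 V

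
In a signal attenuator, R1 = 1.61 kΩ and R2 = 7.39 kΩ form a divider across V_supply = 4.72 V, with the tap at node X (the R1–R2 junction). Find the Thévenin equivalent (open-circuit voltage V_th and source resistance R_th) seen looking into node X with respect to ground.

V_th is the unloaded tap voltage: V_supply · R2/(R1+R2) = 4.72 × 0.8211 = 3.876 V.
Zeroing V_supply shorts the top of R1 to ground, so R_th = R1 ‖ R2 = 1.322 kΩ.

V_th ≈ 3.88 V, R_th ≈ 1.32 kΩ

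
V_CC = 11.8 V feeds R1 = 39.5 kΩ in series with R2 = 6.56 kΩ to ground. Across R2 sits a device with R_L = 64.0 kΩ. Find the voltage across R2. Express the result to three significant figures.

The load sits in parallel with R2, giving an effective lower resistance R2' = R2·R_L/(R2+R_L) = 5.950 kΩ.
Voltage divider with the loaded lower leg: V_out = 11.8 × 5.950/(39.5 + 5.950) = 11.8 × 0.1309 = 1.545 V.

V_out ≈ 1.54 V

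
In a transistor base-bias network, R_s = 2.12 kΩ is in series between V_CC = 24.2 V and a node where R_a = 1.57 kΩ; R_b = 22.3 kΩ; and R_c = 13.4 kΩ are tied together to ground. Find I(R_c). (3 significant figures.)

Parallel bank: R_p = 1/(1/1.57 + 1/22.3 + 1/13.4) = 1.322 kΩ.
Node voltage V_A = V_CC · R_p/(R_s + R_p) = 24.2 × 0.3841 = 9.295 V.
Branch current I = V_A/R_c = 9.295/13.4 = 0.6936 mA.

I ≈ 0.694 mA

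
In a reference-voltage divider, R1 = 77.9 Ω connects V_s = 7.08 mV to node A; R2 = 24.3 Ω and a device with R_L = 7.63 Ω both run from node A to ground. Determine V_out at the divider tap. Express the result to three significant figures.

V_out ≈ 0.491 mV

The load sits in parallel with R2, giving an effective lower resistance R2' = R2·R_L/(R2+R_L) = 5.807 Ω.
Then V_out = V_s · R2'/(R1 + R2') = 7.08 × 5.807/83.71 = 0.4911 mV.
(Unloaded it would be 1.68 mV; the load pulls it down.)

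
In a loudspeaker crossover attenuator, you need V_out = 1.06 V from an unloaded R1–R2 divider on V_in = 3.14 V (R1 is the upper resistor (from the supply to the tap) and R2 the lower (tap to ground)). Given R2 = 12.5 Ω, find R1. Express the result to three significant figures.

R1 ≈ 24.5 Ω

Required fraction k = V_out/V_in = 0.3376.
So R1 = R2 · (V_in/V_out − 1) = 12.5 × (3.14/1.06 − 1) = 12.5 × 1.962 = 24.53 Ω.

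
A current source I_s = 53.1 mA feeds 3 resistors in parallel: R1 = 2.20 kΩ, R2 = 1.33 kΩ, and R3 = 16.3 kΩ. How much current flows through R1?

Total conductance ΣG = 1/2.20 + 1/1.33 + 1/16.3 = 1.268 (units of 1/kΩ).
R1 takes the fraction G_k/ΣG = 0.4545/1.268 = 0.3585, so I = 53.1 × 0.3585 = 19.04 mA.

I ≈ 19.0 mA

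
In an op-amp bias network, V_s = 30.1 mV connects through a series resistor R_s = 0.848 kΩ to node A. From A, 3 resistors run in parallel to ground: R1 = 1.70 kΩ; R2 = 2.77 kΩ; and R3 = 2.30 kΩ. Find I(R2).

I ≈ 5.00 µA

Equivalent of the parallel group: R_p = 0.7225 kΩ.
V_A by voltage divider: V_A = 30.1 × 0.7225/(0.848 + 0.7225) = 13.85 mV.
I(R2) = V_A / R2 = 13.85/2.77 = 4.999 µA.
(Equivalently: I_total = 19.17 µA, then current-divider fraction G_k/ΣG = 0.2608.)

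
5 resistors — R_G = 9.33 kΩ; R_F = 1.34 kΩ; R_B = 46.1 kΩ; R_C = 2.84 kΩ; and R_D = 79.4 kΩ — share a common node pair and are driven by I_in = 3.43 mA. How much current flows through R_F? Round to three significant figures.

Conductances: ΣG = 1/9.33 + 1/1.34 + 1/46.1 + 1/2.84 + 1/79.4 = 1.240 (1/kΩ).
Current divider: I(R_F) = I_in · G_k/ΣG = 3.43 × (0.7463/1.240) = 3.43 × 0.6019 = 2.065 mA.

I ≈ 2.06 mA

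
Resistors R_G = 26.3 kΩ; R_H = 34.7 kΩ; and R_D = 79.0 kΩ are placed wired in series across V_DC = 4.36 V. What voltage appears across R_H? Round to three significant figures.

Total series resistance ΣR = 26.3 + 34.7 + 79.0 = 140.0 kΩ.
V = V_DC · R/ΣR = 4.36 × 0.2479 = 1.081 V.

V ≈ 1.08 V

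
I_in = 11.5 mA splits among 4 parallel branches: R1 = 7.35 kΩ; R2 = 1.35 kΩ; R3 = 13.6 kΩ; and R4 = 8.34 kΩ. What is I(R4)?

Conductances: ΣG = 1/7.35 + 1/1.35 + 1/13.6 + 1/8.34 = 1.070 (1/kΩ).
By the current-divider rule, I = I_in · G_k/ΣG = 11.5 × 0.1120 = 1.288 mA.

I ≈ 1.29 mA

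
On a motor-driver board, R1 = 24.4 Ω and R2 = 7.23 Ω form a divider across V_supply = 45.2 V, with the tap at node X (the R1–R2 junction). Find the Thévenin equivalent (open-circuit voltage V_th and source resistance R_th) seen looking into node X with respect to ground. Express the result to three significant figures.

V_th ≈ 10.3 V, R_th ≈ 5.58 Ω

With X open, the divider is unloaded: V_th = 45.2 × 7.23/31.63 = 10.33 V.
Looking into X with the source shorted: R_th = R1·R2/(R1+R2) = 24.40 × 7.23/31.63 = 5.577 Ω.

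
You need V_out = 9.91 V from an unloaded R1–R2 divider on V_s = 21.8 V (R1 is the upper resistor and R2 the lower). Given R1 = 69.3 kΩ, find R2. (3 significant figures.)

V_out/V_s = R2/(R1+R2) = 0.4546.
R2 = R1 · 0.4546/(1 − 0.4546) = 57.76 kΩ.

R2 ≈ 57.8 kΩ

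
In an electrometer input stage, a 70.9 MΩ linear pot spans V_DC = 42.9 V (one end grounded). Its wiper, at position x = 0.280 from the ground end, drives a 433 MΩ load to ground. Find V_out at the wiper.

V_out ≈ 11.6 V

The pot divides into 51.05 MΩ above the wiper and 19.85 MΩ below.
R_L loads the lower segment: effective lower R = 18.98 MΩ.
Loaded-divider output: V_out = 42.9 × 0.2711 = 11.63 V.
(Unloaded: V_out = x·V_DC = 12.0 V.)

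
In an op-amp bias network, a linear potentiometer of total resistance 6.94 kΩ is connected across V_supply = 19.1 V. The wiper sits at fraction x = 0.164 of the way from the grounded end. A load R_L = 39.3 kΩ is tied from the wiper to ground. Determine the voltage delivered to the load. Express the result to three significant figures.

The pot divides into 5.802 kΩ above the wiper and 1.138 kΩ below.
R_L loads the lower segment: effective lower R = 1.106 kΩ.
Then V_out = V_supply · 1.106/(5.802 + 1.106) = 3.058 V.
(Unloaded: V_out = x·V_supply = 3.13 V.)

V_out ≈ 3.06 V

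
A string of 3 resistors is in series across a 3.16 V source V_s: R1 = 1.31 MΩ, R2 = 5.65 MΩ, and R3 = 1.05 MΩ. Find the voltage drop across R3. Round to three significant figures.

V ≈ 0.414 V

Series total: ΣR = 1.31 + 5.65 + 1.05 = 8.010 MΩ.
V = V_s · R/ΣR = 3.16 × 0.1311 = 0.4142 V.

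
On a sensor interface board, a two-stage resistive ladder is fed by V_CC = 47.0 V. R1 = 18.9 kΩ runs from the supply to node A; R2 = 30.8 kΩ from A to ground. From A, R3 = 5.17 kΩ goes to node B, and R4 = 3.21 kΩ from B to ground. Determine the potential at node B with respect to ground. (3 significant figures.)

V_B ≈ 4.65 V

Node A sees R2 in parallel with the series input of stage 2, R3 + R4 = 8.380 kΩ.
Effective lower resistance at A: R2 ‖ 8.380 = 6.588 kΩ.
First divider: V_A = V_CC · 6.588/(18.9 + 6.588) = 12.15 V.
Then the unloaded second divider: V_B = V_A × R4/(R3+R4) = 12.15 × 0.3831 = 4.653 V.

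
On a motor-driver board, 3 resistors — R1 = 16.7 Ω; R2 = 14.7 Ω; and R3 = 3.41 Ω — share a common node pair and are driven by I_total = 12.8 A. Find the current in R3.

ΣG = 1/16.7 + 1/14.7 + 1/3.41 = 0.4212.
Current divider: I(R3) = I_total · G_k/ΣG = 12.8 × (0.2933/0.4212) = 12.8 × 0.6963 = 8.913 A.

I ≈ 8.91 A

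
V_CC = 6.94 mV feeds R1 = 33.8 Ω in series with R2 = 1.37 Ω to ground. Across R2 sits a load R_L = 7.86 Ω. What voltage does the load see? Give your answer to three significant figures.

V_out ≈ 0.232 mV

The load sits in parallel with R2, giving an effective lower resistance R2' = R2·R_L/(R2+R_L) = 1.167 Ω.
Voltage divider with the loaded lower leg: V_out = 6.94 × 1.167/(33.8 + 1.167) = 6.94 × 0.03336 = 0.2316 mV.
(Unloaded it would be 0.270 mV; the load pulls it down.)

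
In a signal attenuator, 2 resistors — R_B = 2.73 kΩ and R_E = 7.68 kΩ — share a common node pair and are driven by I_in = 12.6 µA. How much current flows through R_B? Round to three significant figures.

Two-branch current divider: I_k = I_in · R_other/(R_1 + R_2).
I(R_B) = 12.6 × 7.68/(2.73 + 7.68) = 12.6 × 0.7378 = 9.296 µA.

I ≈ 9.30 µA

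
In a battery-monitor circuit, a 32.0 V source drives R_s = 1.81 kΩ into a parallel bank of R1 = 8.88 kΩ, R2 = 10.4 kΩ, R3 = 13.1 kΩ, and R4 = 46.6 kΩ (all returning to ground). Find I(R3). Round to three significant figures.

I ≈ 1.57 mA

Combine the parallel branches: R_p = (1/8.88 + 1/10.4 + 1/13.1 + 1/46.6)⁻¹ = 3.262 kΩ.
Node voltage V_A = V_DC · R_p/(R_s + R_p) = 32.0 × 0.6431 = 20.58 V.
I(R3) = V_A / R3 = 20.58/13.1 = 1.571 mA.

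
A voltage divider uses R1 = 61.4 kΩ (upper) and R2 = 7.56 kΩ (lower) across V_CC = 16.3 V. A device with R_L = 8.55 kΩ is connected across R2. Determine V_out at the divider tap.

R2 ‖ R_L = (7.56 × 8.55)/(7.56 + 8.55) = 4.012 kΩ.
Then V_out = V_CC · R2'/(R1 + R2') = 16.3 × 4.012/65.41 = 0.9998 V.

V_out ≈ 1.00 V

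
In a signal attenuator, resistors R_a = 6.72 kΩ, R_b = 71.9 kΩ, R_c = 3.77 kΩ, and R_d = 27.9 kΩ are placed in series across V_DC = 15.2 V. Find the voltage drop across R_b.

V ≈ 9.91 V

ΣR = 6.72 + 71.9 + 3.77 + 27.9 = 110.3 kΩ.
Voltage divider: V = V_DC · (71.90 / 110.3) = 15.2 × 0.6519 = 9.909 V.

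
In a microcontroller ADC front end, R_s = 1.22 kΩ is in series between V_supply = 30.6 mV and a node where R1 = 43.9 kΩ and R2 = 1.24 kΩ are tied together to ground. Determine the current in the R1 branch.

Parallel bank: R_p = 1/(1/43.9 + 1/1.24) = 1.206 kΩ.
Node voltage V_A = V_supply · R_p/(R_s + R_p) = 30.6 × 0.4971 = 15.21 mV.
Branch current I = V_A/R1 = 15.21/43.9 = 0.3465 µA.

I ≈ 0.346 µA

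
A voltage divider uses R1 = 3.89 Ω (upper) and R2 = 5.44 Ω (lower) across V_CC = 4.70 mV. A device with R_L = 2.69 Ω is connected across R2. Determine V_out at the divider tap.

The load sits in parallel with R2, giving an effective lower resistance R2' = R2·R_L/(R2+R_L) = 1.800 Ω.
Then V_out = V_CC · R2'/(R1 + R2') = 4.70 × 1.800/5.690 = 1.487 mV.

V_out ≈ 1.49 mV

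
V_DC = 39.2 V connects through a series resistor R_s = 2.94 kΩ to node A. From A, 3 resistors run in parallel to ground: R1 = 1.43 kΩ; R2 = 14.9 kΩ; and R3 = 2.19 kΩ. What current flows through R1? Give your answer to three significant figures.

I ≈ 5.96 mA

Combine the parallel branches: R_p = (1/1.43 + 1/14.9 + 1/2.19)⁻¹ = 0.8176 kΩ.
V_A by voltage divider: V_A = 39.2 × 0.8176/(2.94 + 0.8176) = 8.530 V.
Branch current I = V_A/R1 = 8.530/1.43 = 5.965 mA.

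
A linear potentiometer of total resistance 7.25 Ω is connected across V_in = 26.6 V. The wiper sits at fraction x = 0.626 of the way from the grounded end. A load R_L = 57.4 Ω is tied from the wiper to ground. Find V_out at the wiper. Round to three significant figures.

V_out ≈ 16.2 V

Lower segment x·R_p = 4.538 Ω; upper segment (1−x)·R_p = 2.712 Ω.
(x·R_p) ‖ R_L = 4.206 Ω.
V_out = 26.6 × 4.206/(2.712 + 4.206) = 16.17 V.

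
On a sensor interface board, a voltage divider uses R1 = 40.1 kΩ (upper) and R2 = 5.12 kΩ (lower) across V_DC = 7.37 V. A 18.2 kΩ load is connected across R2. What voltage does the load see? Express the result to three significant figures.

The load sits in parallel with R2, giving an effective lower resistance R2' = R2·R_L/(R2+R_L) = 3.996 kΩ.
Then V_out = V_DC · R2'/(R1 + R2') = 7.37 × 3.996/44.10 = 0.6679 V.
(Unloaded it would be 0.834 V; the load pulls it down.)

V_out ≈ 0.668 V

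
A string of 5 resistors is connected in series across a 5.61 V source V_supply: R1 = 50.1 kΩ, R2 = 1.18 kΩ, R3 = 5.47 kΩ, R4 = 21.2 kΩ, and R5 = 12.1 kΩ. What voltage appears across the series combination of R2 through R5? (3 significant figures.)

V ≈ 2.49 V

ΣR = 50.1 + 1.18 + 5.47 + 21.2 + 12.1 = 90.05 kΩ.
R_{R2..R5} = 1.18 + 5.47 + 21.2 + 12.1 = 39.95 kΩ.
Voltage divider: V = V_supply · (39.95 / 90.05) = 5.61 × 0.4436 = 2.489 V.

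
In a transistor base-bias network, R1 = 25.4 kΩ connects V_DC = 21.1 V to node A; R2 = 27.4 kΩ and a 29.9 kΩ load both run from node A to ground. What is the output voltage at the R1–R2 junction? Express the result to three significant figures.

The load sits in parallel with R2, giving an effective lower resistance R2' = R2·R_L/(R2+R_L) = 14.30 kΩ.
Voltage divider with the loaded lower leg: V_out = 21.1 × 14.30/(25.4 + 14.30) = 21.1 × 0.3602 = 7.599 V.

V_out ≈ 7.60 V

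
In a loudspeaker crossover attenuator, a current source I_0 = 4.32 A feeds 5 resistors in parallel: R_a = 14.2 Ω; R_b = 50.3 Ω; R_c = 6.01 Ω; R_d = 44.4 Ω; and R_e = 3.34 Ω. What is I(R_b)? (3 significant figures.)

I ≈ 0.148 A

Total conductance ΣG = 1/14.2 + 1/50.3 + 1/6.01 + 1/44.4 + 1/3.34 = 0.5786 (units of 1/Ω).
Current divider: I(R_b) = I_0 · G_k/ΣG = 4.32 × (0.01988/0.5786) = 4.32 × 0.03436 = 0.1484 A.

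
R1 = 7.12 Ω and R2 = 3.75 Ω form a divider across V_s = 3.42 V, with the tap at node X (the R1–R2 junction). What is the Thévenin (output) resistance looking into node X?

R_th ≈ 2.46 Ω

With V_s suppressed (replaced by a short), R_th = R1 ‖ R2 = (7.120 × 3.75)/(7.120 + 3.75) = 2.456 Ω.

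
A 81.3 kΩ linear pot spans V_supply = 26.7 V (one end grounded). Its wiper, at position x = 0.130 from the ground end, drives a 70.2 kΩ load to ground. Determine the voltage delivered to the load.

V_out ≈ 3.07 V

Lower segment x·R_p = 10.57 kΩ; upper segment (1−x)·R_p = 70.73 kΩ.
(x·R_p) ‖ R_L = 9.186 kΩ.
Loaded-divider output: V_out = 26.7 × 0.1149 = 3.069 V.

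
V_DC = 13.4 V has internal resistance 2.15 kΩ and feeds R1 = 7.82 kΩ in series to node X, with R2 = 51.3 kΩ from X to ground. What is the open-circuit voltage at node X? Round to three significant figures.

R1' = 2.15 + 7.82 = 9.970 kΩ (source resistance + R1).
Open-circuit (no load on X): V_th = V_DC · R2/(R1' + R2) = 13.4 × 51.3/(9.970 + 51.3) = 11.22 V.

V_th ≈ 11.2 V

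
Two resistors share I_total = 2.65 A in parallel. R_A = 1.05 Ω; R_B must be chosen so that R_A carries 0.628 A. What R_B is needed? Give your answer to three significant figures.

R_B ≈ 0.326 Ω

In a two-way split, I_A/I_total = R_B/(R_A + R_B).
With f = 0.2370, R_B = R_A · f/(1−f) = 1.05 × 0.3106 = 0.3261 Ω.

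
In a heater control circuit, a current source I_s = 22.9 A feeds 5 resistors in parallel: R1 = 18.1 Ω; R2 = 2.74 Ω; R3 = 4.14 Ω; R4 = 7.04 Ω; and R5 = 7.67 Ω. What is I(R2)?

Conductances: ΣG = 1/18.1 + 1/2.74 + 1/4.14 + 1/7.04 + 1/7.67 = 0.9342 (1/Ω).
Current divider: I(R2) = I_s · G_k/ΣG = 22.9 × (0.3650/0.9342) = 22.9 × 0.3907 = 8.947 A.

I ≈ 8.95 A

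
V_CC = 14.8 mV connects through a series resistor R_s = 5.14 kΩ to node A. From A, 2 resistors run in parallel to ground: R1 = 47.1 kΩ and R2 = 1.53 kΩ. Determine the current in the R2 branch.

Combine the parallel branches: R_p = (1/47.1 + 1/1.53)⁻¹ = 1.482 kΩ.
Node voltage V_A = V_CC · R_p/(R_s + R_p) = 14.8 × 0.2238 = 3.312 mV.
Branch current I = V_A/R2 = 3.312/1.53 = 2.165 µA.
(Equivalently: I_total = 2.235 µA, then current-divider fraction G_k/ΣG = 0.9685.)

I ≈ 2.16 µA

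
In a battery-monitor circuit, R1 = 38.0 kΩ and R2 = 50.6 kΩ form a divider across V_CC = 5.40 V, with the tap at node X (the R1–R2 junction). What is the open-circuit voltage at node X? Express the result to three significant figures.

With X open, the divider is unloaded: V_th = 5.40 × 50.6/88.60 = 3.084 V.

V_th ≈ 3.08 V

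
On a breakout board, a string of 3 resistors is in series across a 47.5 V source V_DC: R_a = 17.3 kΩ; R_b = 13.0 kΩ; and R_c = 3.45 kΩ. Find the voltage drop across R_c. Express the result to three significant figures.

V ≈ 4.86 V

Total series resistance ΣR = 17.3 + 13.0 + 3.45 = 33.75 kΩ.
By the voltage-divider rule, V = 47.5 × 3.450/33.75 = 4.856 V.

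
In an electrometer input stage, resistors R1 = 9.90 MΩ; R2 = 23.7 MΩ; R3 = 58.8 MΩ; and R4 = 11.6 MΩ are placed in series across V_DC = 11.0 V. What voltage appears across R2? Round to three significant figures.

V ≈ 2.51 V

ΣR = 9.90 + 23.7 + 58.8 + 11.6 = 104.0 MΩ.
By the voltage-divider rule, V = 11.0 × 23.70/104.0 = 2.507 V.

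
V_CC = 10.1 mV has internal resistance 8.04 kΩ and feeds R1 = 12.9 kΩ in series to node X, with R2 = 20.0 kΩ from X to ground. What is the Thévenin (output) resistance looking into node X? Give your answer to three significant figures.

R_th ≈ 10.2 kΩ

R1' = 8.04 + 12.9 = 20.94 kΩ (source resistance + R1).
Zeroing V_CC shorts the top of R1' to ground, so R_th = R1' ‖ R2 = 10.23 kΩ.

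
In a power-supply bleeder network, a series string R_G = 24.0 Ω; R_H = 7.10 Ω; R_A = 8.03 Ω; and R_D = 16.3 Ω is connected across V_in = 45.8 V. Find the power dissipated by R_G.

ΣR = 55.43 Ω → I = 45.8/55.43 = 0.8263 A.
P(R_G) = I²·R_G = (0.8263)² × 24.0 = 16.39 W.

P ≈ 16.4 W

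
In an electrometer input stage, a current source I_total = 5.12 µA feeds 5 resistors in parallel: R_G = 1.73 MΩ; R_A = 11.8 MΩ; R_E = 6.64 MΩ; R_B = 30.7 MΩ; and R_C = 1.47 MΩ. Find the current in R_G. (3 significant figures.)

I ≈ 1.94 µA

ΣG = 1/1.73 + 1/11.8 + 1/6.64 + 1/30.7 + 1/1.47 = 1.526.
Current divider: I(R_G) = I_total · G_k/ΣG = 5.12 × (0.5780/1.526) = 5.12 × 0.3787 = 1.939 µA.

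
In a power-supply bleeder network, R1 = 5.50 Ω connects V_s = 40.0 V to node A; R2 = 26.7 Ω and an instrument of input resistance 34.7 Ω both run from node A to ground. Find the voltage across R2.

The load sits in parallel with R2, giving an effective lower resistance R2' = R2·R_L/(R2+R_L) = 15.09 Ω.
Now apply the divider: V_out = 40.0 × 0.7329 = 29.31 V.
(Unloaded it would be 33.2 V; the load pulls it down.)

V_out ≈ 29.3 V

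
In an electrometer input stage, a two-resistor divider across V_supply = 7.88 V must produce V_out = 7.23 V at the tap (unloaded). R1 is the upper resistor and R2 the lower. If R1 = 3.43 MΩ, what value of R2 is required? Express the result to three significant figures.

Required fraction k = V_out/V_supply = 0.9175.
R2 = R1 · 0.9175/(1 − 0.9175) = 38.15 MΩ.

R2 ≈ 38.2 MΩ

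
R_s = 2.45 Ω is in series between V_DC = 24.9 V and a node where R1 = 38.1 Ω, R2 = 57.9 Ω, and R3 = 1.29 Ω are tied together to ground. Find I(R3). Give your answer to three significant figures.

Equivalent of the parallel group: R_p = 1.221 Ω.
Node voltage V_A = V_DC · R_p/(R_s + R_p) = 24.9 × 0.3327 = 8.284 V.
I(R3) = V_A / R3 = 8.284/1.29 = 6.422 A.
(Check via current divider: I_total = 6.782 A; share G_k/ΣG = 0.9468 → same result.)

I ≈ 6.42 A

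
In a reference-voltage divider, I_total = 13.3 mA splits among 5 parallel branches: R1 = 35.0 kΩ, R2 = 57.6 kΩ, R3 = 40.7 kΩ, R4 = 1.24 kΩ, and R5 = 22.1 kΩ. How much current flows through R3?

I ≈ 0.354 mA

Conductances: ΣG = 1/35.0 + 1/57.6 + 1/40.7 + 1/1.24 + 1/22.1 = 0.9222 (1/kΩ).
Current divider: I(R3) = I_total · G_k/ΣG = 13.3 × (0.02457/0.9222) = 13.3 × 0.02664 = 0.3543 mA.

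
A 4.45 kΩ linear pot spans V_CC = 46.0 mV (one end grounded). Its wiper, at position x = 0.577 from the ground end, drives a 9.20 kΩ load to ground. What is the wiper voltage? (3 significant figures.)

V_out ≈ 23.7 mV

The pot divides into 1.882 kΩ above the wiper and 2.568 kΩ below.
(x·R_p) ‖ R_L = 2.007 kΩ.
V_out = 46.0 × 2.007/(1.882 + 2.007) = 23.74 mV.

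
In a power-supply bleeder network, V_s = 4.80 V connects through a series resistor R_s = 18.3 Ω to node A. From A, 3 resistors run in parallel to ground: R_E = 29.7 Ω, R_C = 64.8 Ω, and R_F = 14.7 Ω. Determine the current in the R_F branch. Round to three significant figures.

I ≈ 0.104 A

Parallel bank: R_p = 1/(1/29.7 + 1/64.8 + 1/14.7) = 8.538 Ω.
V_A = 4.80 × 8.538/26.84 = 1.527 V.
I(R_F) = V_A / R_F = 1.527/14.7 = 0.1039 A.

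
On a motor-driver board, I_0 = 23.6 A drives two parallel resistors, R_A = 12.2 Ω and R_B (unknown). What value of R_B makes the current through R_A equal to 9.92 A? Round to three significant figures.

R_B ≈ 8.85 Ω

Two-branch current divider: I_A = I_0 · R_B/(R_A + R_B).
9.92/23.6 = R_B/(R_A + R_B) → R_B = R_A · (0.4203)/(1 − 0.4203) = 12.2 × 0.7251 = 8.847 Ω.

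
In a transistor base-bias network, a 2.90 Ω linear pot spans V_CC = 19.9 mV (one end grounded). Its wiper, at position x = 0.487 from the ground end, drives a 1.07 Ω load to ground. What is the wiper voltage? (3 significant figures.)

V_out ≈ 5.78 mV

Lower segment x·R_p = 1.412 Ω; upper segment (1−x)·R_p = 1.488 Ω.
R_L loads the lower segment: effective lower R = 0.6088 Ω.
Loaded-divider output: V_out = 19.9 × 0.2904 = 5.779 mV.
(Unloaded: V_out = x·V_CC = 9.69 mV.)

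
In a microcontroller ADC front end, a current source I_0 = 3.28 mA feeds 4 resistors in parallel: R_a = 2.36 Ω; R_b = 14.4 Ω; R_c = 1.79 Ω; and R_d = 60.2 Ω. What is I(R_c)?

I ≈ 1.72 mA

ΣG = 1/2.36 + 1/14.4 + 1/1.79 + 1/60.2 = 1.068.
Current divider: I(R_c) = I_0 · G_k/ΣG = 3.28 × (0.5587/1.068) = 3.28 × 0.5229 = 1.715 mA.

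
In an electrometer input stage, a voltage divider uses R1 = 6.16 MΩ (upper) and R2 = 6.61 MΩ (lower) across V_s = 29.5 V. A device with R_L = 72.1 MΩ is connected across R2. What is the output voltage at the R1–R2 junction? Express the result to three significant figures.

The load sits in parallel with R2, giving an effective lower resistance R2' = R2·R_L/(R2+R_L) = 6.055 MΩ.
Now apply the divider: V_out = 29.5 × 0.4957 = 14.62 V.
(Unloaded it would be 15.3 V; the load pulls it down.)

V_out ≈ 14.6 V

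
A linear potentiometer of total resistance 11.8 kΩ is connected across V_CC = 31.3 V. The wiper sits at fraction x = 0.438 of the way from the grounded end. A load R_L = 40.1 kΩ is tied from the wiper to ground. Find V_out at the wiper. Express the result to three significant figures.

V_out ≈ 12.8 V

Split the track: R_lower = x·R_p = 5.168 kΩ, R_upper = (1−x)·R_p = 6.632 kΩ.
R_L loads the lower segment: effective lower R = 4.578 kΩ.
V_out = 31.3 × 4.578/(6.632 + 4.578) = 12.78 V.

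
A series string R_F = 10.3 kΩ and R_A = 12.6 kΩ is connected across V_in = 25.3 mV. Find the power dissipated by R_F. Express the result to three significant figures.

P ≈ 12.6 nW

The common current is I = 25.3/22.90 = 1.105 µA.
P(R_F) = I²·R_F = (1.105)² × 10.3 = 12.57 nW.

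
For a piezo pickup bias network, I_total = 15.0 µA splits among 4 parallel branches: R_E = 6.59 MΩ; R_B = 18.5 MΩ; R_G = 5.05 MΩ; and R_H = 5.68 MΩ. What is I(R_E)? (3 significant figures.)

Conductances: ΣG = 1/6.59 + 1/18.5 + 1/5.05 + 1/5.68 = 0.5799 (1/MΩ).
Current divider: I(R_E) = I_total · G_k/ΣG = 15.0 × (0.1517/0.5799) = 15.0 × 0.2617 = 3.925 µA.

I ≈ 3.93 µA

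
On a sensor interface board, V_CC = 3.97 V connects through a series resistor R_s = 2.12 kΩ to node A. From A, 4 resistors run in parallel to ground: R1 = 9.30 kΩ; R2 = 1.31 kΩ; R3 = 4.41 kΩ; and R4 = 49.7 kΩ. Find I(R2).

Equivalent of the parallel group: R_p = 0.8946 kΩ.
Node voltage V_A = V_CC · R_p/(R_s + R_p) = 3.97 × 0.2968 = 1.178 V.
Branch current I = V_A/R2 = 1.178/1.31 = 0.8994 mA.

I ≈ 0.899 mA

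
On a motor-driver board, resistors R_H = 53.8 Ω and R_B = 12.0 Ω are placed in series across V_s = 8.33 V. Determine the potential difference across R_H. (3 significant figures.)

ΣR = 53.8 + 12.0 = 65.80 Ω.
Voltage divider: V = V_s · (53.80 / 65.80) = 8.33 × 0.8176 = 6.811 V.

V ≈ 6.81 V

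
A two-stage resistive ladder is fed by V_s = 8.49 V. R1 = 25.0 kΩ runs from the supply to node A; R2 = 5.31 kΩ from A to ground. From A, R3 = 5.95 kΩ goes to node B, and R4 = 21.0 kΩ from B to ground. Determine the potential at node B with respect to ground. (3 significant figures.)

Looking into the second stage from A: R3 + R4 = 26.95 kΩ appears in parallel with R2.
R2 ‖ (R3+R4) = 4.436 kΩ.
V_A = 8.49 × 4.436/(25.0 + 4.436) = 1.279 V.
Then the unloaded second divider: V_B = V_A × R4/(R3+R4) = 1.279 × 0.7792 = 0.9970 V.

V_B ≈ 0.997 V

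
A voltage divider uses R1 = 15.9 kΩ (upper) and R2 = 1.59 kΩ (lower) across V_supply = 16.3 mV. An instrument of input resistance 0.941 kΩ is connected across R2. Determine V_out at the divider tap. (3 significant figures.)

V_out ≈ 0.584 mV

The load sits in parallel with R2, giving an effective lower resistance R2' = R2·R_L/(R2+R_L) = 0.5911 kΩ.
Now apply the divider: V_out = 16.3 × 0.03585 = 0.5843 mV.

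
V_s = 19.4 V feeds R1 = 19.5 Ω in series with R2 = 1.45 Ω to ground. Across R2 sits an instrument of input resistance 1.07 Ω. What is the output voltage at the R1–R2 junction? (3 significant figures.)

First combine the lower leg with the load: R2 ‖ R_L = 0.6157 Ω.
Now apply the divider: V_out = 19.4 × 0.03061 = 0.5938 V.

V_out ≈ 0.594 V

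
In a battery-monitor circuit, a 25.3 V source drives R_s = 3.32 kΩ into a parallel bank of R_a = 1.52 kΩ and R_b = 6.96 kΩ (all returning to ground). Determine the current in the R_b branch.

I ≈ 0.993 mA

Parallel bank: R_p = 1/(1/1.52 + 1/6.96) = 1.248 kΩ.
V_A = 25.3 × 1.248/4.568 = 6.910 V.
I(R_b) = V_A / R_b = 6.910/6.96 = 0.9929 mA.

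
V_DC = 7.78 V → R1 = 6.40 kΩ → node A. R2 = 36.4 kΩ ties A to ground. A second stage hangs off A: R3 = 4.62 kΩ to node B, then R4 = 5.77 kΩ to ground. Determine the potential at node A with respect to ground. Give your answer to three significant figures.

Looking into the second stage from A: R3 + R4 = 10.39 kΩ appears in parallel with R2.
Effective lower resistance at A: R2 ‖ 10.39 = 8.083 kΩ.
V_A = 7.78 × 8.083/(6.40 + 8.083) = 4.342 V.

V_A ≈ 4.34 V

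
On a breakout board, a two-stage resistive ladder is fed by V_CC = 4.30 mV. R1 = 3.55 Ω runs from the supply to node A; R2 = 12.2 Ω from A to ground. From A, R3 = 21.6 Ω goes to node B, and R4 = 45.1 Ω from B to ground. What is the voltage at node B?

V_B ≈ 2.16 mV

The second stage (R3 + R4 = 66.70 Ω) loads node A in parallel with R2.
R2 ‖ (R3+R4) = 10.31 Ω.
V_A = 4.30 × 10.31/(3.55 + 10.31) = 3.199 mV.
Stage 2 is unloaded, so V_B = V_A · R4/(R3+R4) = 3.199 × 45.1/66.70 = 2.163 mV.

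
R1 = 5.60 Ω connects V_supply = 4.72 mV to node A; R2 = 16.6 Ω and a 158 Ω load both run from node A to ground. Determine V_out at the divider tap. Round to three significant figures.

The load sits in parallel with R2, giving an effective lower resistance R2' = R2·R_L/(R2+R_L) = 15.02 Ω.
Voltage divider with the loaded lower leg: V_out = 4.72 × 15.02/(5.60 + 15.02) = 4.72 × 0.7284 = 3.438 mV.
(Unloaded it would be 3.53 mV; the load pulls it down.)

V_out ≈ 3.44 mV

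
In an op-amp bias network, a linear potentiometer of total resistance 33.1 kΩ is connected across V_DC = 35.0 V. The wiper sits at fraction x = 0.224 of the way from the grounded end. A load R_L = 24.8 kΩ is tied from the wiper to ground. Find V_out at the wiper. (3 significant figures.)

V_out ≈ 6.36 V

Split the track: R_lower = x·R_p = 7.414 kΩ, R_upper = (1−x)·R_p = 25.69 kΩ.
R_L loads the lower segment: effective lower R = 5.708 kΩ.
Then V_out = V_DC · 5.708/(25.69 + 5.708) = 6.364 V.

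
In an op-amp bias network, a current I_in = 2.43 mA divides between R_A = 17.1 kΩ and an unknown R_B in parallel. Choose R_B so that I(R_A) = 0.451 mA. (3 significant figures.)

R_B ≈ 3.90 kΩ

In a two-way split, I_A/I_in = R_B/(R_A + R_B).
0.451/2.43 = R_B/(R_A + R_B) → R_B = R_A · (0.1856)/(1 − 0.1856) = 17.1 × 0.2279 = 3.897 kΩ.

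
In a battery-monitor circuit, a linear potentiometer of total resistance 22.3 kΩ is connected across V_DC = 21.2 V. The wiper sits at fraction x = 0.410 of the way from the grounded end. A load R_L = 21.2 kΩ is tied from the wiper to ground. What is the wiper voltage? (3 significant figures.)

Lower segment x·R_p = 9.143 kΩ; upper segment (1−x)·R_p = 13.16 kΩ.
(x·R_p) ‖ R_L = 6.388 kΩ.
Then V_out = V_DC · 6.388/(13.16 + 6.388) = 6.929 V.
(Unloaded: V_out = x·V_DC = 8.69 V.)

V_out ≈ 6.93 V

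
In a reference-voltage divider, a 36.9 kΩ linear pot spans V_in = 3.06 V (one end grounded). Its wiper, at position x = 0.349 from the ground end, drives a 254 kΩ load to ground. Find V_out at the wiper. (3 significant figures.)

Lower segment x·R_p = 12.88 kΩ; upper segment (1−x)·R_p = 24.02 kΩ.
(x·R_p) ‖ R_L = 12.26 kΩ.
Then V_out = V_in · 12.26/(24.02 + 12.26) = 1.034 V.

V_out ≈ 1.03 V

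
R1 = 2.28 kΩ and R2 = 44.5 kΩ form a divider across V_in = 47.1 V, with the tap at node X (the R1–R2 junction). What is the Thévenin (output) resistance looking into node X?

Zeroing V_in shorts the top of R1 to ground, so R_th = R1 ‖ R2 = 2.169 kΩ.

R_th ≈ 2.17 kΩ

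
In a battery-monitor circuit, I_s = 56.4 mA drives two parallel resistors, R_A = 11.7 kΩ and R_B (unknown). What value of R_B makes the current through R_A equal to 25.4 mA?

Two-branch current divider: I_A = I_s · R_B/(R_A + R_B).
With f = 0.4504, R_B = R_A · f/(1−f) = 11.7 × 0.8194 = 9.586 kΩ.

R_B ≈ 9.59 kΩ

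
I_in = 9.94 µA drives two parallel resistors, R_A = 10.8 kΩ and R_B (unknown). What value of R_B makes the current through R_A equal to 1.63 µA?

R_B ≈ 2.12 kΩ

The fraction through R_A equals R_B/(R_A+R_B).
1.63/9.94 = R_B/(R_A + R_B) → R_B = R_A · (0.1640)/(1 − 0.1640) = 10.8 × 0.1961 = 2.118 kΩ.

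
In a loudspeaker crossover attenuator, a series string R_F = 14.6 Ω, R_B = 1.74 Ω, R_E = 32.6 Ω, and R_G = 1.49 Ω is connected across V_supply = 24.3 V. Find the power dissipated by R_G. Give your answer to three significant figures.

ΣR = 50.43 Ω → I = 24.3/50.43 = 0.4819 A.
V(R_G) = I·R = 0.7180 V; P = V·I = 0.7180 × 0.4819 = 0.3460 W.

P ≈ 0.346 W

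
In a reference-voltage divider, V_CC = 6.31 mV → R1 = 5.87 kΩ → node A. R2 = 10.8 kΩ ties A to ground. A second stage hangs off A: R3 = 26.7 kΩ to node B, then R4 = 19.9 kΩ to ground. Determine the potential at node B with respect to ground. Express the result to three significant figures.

V_B ≈ 1.61 mV

Looking into the second stage from A: R3 + R4 = 46.60 kΩ appears in parallel with R2.
R2 ‖ (R3+R4) = 8.768 kΩ.
First divider: V_A = V_CC · 8.768/(5.87 + 8.768) = 3.780 mV.
Then the unloaded second divider: V_B = V_A × R4/(R3+R4) = 3.780 × 0.4270 = 1.614 mV.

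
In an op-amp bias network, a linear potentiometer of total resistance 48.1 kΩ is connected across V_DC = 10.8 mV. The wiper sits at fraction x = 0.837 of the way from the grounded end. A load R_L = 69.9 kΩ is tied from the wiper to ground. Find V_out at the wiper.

V_out ≈ 8.26 mV

The pot divides into 7.840 kΩ above the wiper and 40.26 kΩ below.
Lower segment in parallel with the load: 40.26 ‖ 69.9 = 25.55 kΩ.
Then V_out = V_DC · 25.55/(7.840 + 25.55) = 8.264 mV.
(Unloaded: V_out = x·V_DC = 9.04 mV.)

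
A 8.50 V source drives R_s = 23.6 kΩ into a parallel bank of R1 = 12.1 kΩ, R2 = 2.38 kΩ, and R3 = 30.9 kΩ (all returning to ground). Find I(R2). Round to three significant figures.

I ≈ 0.262 mA

Combine the parallel branches: R_p = (1/12.1 + 1/2.38 + 1/30.9)⁻¹ = 1.869 kΩ.
V_A = 8.50 × 1.869/25.47 = 0.6236 V.
I(R2) = V_A / R2 = 0.6236/2.38 = 0.2620 mA.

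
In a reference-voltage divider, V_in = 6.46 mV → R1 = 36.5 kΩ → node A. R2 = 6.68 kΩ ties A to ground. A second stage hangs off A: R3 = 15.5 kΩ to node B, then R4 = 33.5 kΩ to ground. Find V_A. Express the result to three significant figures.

Node A sees R2 in parallel with the series input of stage 2, R3 + R4 = 49.00 kΩ.
R2 ‖ (R3+R4) = 5.879 kΩ.
So V_A = 6.46 × 0.1387 = 0.8961 mV.

V_A ≈ 0.896 mV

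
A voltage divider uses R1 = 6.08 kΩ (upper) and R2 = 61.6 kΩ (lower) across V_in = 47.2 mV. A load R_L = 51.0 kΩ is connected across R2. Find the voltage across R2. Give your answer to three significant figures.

First combine the lower leg with the load: R2 ‖ R_L = 27.90 kΩ.
Voltage divider with the loaded lower leg: V_out = 47.2 × 27.90/(6.08 + 27.90) = 47.2 × 0.8211 = 38.75 mV.
(Unloaded it would be 43.0 mV; the load pulls it down.)

V_out ≈ 38.8 mV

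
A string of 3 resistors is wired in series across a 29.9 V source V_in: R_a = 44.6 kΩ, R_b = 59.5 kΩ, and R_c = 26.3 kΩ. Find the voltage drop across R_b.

Series total: ΣR = 44.6 + 59.5 + 26.3 = 130.4 kΩ.
By the voltage-divider rule, V = 29.9 × 59.50/130.4 = 13.64 V.

V ≈ 13.6 V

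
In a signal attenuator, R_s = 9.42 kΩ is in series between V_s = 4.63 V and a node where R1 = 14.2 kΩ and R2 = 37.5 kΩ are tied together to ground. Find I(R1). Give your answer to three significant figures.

Equivalent of the parallel group: R_p = 10.30 kΩ.
V_A = 4.63 × 10.30/19.72 = 2.418 V.
Branch current I = V_A/R1 = 2.418/14.2 = 0.1703 mA.

I ≈ 0.170 mA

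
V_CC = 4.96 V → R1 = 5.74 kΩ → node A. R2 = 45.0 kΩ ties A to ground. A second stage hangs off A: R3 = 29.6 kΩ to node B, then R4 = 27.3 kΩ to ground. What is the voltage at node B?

Looking into the second stage from A: R3 + R4 = 56.90 kΩ appears in parallel with R2.
R2 ‖ (R3+R4) = 25.13 kΩ.
So V_A = 4.96 × 0.8140 = 4.038 V.
Then the unloaded second divider: V_B = V_A × R4/(R3+R4) = 4.038 × 0.4798 = 1.937 V.

V_B ≈ 1.94 V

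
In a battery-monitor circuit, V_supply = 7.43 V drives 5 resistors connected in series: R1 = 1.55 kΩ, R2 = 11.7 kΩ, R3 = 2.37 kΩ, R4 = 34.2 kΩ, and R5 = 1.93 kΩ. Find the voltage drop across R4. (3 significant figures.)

ΣR = 1.55 + 11.7 + 2.37 + 34.2 + 1.93 = 51.75 kΩ.
Voltage divider: V = V_supply · (34.20 / 51.75) = 7.43 × 0.6609 = 4.910 V.

V ≈ 4.91 V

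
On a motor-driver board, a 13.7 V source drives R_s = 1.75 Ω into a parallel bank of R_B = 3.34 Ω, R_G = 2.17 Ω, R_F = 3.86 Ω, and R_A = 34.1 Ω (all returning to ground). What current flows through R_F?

I ≈ 1.25 A

Equivalent of the parallel group: R_p = 0.9536 Ω.
V_A = 13.7 × 0.9536/2.704 = 4.832 V.
I(R_F) = V_A / R_F = 4.832/3.86 = 1.252 A.
(Equivalently: I_total = 5.067 A, then current-divider fraction G_k/ΣG = 0.2471.)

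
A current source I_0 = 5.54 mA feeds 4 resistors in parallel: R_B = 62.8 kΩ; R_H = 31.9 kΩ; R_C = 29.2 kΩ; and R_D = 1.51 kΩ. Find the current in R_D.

I ≈ 4.93 mA

ΣG = 1/62.8 + 1/31.9 + 1/29.2 + 1/1.51 = 0.7438.
Current divider: I(R_D) = I_0 · G_k/ΣG = 5.54 × (0.6623/0.7438) = 5.54 × 0.8904 = 4.933 mA.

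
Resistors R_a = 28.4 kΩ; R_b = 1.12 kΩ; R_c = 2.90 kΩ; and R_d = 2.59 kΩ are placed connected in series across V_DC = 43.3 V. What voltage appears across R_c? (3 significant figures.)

V ≈ 3.59 V

ΣR = 28.4 + 1.12 + 2.90 + 2.59 = 35.01 kΩ.
Voltage divider: V = V_DC · (2.900 / 35.01) = 43.3 × 0.08283 = 3.587 V.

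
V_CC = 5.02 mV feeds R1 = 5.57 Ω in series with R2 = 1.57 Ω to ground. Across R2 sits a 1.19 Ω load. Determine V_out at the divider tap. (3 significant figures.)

V_out ≈ 0.544 mV

First combine the lower leg with the load: R2 ‖ R_L = 0.6769 Ω.
Then V_out = V_CC · R2'/(R1 + R2') = 5.02 × 0.6769/6.247 = 0.5440 mV.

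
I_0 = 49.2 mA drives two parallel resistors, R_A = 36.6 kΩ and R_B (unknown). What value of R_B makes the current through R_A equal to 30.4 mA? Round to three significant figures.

R_B ≈ 59.2 kΩ

The fraction through R_A equals R_B/(R_A+R_B).
30.4/49.2 = R_B/(R_A + R_B) → R_B = R_A · (0.6179)/(1 − 0.6179) = 36.6 × 1.617 = 59.18 kΩ.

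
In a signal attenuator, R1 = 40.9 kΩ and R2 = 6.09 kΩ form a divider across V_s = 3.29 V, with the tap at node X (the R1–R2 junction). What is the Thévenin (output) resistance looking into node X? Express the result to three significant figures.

With V_s suppressed (replaced by a short), R_th = R1 ‖ R2 = (40.90 × 6.09)/(40.90 + 6.09) = 5.301 kΩ.

R_th ≈ 5.30 kΩ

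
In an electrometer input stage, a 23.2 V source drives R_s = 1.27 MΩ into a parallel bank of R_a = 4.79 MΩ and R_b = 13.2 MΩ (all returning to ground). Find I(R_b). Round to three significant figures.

Parallel bank: R_p = 1/(1/4.79 + 1/13.2) = 3.515 MΩ.
V_A by voltage divider: V_A = 23.2 × 3.515/(1.27 + 3.515) = 17.04 V.
I(R_b) = V_A / R_b = 17.04/13.2 = 1.291 µA.

I ≈ 1.29 µA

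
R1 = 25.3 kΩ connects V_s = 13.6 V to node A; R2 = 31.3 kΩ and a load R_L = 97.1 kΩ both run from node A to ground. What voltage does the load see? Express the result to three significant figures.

V_out ≈ 6.57 V

First combine the lower leg with the load: R2 ‖ R_L = 23.67 kΩ.
Now apply the divider: V_out = 13.6 × 0.4834 = 6.574 V.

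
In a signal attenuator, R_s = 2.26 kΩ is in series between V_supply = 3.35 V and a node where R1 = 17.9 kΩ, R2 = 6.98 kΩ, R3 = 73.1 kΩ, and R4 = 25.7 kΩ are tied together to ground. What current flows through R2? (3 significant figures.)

Equivalent of the parallel group: R_p = 3.973 kΩ.
Node voltage V_A = V_supply · R_p/(R_s + R_p) = 3.35 × 0.6374 = 2.135 V.
Branch current I = V_A/R2 = 2.135/6.98 = 0.3059 mA.
(Check via current divider: I_total = 0.5375 mA; share G_k/ΣG = 0.5691 → same result.)

I ≈ 0.306 mA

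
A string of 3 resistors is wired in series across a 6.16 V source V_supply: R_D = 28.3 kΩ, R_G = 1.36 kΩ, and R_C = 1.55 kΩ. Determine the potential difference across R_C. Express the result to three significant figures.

Series total: ΣR = 28.3 + 1.36 + 1.55 = 31.21 kΩ.
Voltage divider: V = V_supply · (1.550 / 31.21) = 6.16 × 0.04966 = 0.3059 V.

V ≈ 0.306 V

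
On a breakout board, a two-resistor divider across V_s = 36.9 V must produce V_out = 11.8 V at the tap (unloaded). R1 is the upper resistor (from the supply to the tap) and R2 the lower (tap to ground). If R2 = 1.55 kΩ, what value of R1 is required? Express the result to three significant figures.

Required fraction k = V_out/V_s = 0.3198.
So R1 = R2 · (V_s/V_out − 1) = 1.55 × (36.9/11.8 − 1) = 1.55 × 2.127 = 3.297 kΩ.

R1 ≈ 3.30 kΩ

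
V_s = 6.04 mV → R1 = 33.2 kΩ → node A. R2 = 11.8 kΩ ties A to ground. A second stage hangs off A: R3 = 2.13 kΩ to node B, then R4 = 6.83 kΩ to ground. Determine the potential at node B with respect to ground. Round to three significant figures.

V_B ≈ 0.612 mV

The second stage (R3 + R4 = 8.960 kΩ) loads node A in parallel with R2.
Effective lower resistance at A: R2 ‖ 8.960 = 5.093 kΩ.
So V_A = 6.04 × 0.1330 = 0.8033 mV.
V_B = V_A × 0.7623 = 0.6123 mV.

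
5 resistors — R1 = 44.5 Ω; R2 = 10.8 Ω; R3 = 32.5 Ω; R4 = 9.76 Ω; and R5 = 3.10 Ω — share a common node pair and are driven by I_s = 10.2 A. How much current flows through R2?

I ≈ 1.65 A

Total conductance ΣG = 1/44.5 + 1/10.8 + 1/32.5 + 1/9.76 + 1/3.10 = 0.5709 (units of 1/Ω).
By the current-divider rule, I = I_s · G_k/ΣG = 10.2 × 0.1622 = 1.654 A.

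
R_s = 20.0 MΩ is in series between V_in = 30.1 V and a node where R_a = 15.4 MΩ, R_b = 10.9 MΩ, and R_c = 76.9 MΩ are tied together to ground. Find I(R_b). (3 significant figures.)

Combine the parallel branches: R_p = (1/15.4 + 1/10.9 + 1/76.9)⁻¹ = 5.893 MΩ.
V_A by voltage divider: V_A = 30.1 × 5.893/(20.0 + 5.893) = 6.851 V.
Branch current I = V_A/R_b = 6.851/10.9 = 0.6285 µA.

I ≈ 0.629 µA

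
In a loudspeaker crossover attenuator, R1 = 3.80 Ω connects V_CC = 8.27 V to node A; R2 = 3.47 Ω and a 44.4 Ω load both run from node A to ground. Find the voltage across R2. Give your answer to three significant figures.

The load sits in parallel with R2, giving an effective lower resistance R2' = R2·R_L/(R2+R_L) = 3.218 Ω.
Now apply the divider: V_out = 8.27 × 0.4586 = 3.792 V.
(Unloaded it would be 3.95 V; the load pulls it down.)

V_out ≈ 3.79 V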